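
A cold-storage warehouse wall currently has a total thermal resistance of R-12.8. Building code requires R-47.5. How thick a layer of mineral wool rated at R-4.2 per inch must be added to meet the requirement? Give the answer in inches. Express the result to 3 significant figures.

8.26 in

ΔR = 47.5 − 12.8 = 34.7 ft²·°F·h/BTU
L = ΔR / (R/in) = 34.7/4.2 = 8.262 in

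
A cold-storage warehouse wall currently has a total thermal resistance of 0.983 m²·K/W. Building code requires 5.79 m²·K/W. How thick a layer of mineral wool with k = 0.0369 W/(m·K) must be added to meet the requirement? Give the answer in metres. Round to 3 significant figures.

ΔR = 5.79 − 0.983 = 4.807 m²·K/W
L = ΔR × k = 4.807 × 0.0369 = 0.1774 m

0.177 m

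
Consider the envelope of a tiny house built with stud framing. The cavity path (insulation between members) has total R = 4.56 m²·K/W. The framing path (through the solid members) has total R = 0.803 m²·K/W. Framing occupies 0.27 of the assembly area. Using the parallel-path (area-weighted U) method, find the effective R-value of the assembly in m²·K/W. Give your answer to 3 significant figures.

U_eff = 0.73/4.56 + 0.27/0.803 = 0.1601 + 0.3362 = 0.4963
R_eff = 1/U_eff = 2.015 m²·K/W

2.01 m²·K/W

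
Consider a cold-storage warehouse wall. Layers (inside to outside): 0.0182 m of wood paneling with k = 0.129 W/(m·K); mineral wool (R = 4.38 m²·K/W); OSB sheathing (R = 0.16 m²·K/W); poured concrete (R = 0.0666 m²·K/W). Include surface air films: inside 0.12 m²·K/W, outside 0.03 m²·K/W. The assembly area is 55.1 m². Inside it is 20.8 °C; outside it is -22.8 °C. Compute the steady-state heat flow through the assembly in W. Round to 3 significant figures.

491 W

0.0182/0.129 = 0.1411
R_total = 0.12 + 0.1411 + 4.38 + 0.16 + 0.0666 + 0.03 = 4.898 m²·K/W
Q = A·ΔT/R = 55.1 × (20.8 − (-22.8)) / 4.898 = 490.5 W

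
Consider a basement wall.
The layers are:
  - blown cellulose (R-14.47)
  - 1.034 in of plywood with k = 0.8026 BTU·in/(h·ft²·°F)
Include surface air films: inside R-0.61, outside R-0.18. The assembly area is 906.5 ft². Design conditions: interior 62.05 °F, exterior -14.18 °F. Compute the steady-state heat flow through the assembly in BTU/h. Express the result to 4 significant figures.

1.034/0.8026 = 1.2883
R_total = 0.61 + 14.47 + 1.2883 + 0.18 = 16.548 ft²·°F·h/BTU
Q = A·ΔT/R = 906.5 × (62.05 − (-14.18)) / 16.548 = 4175.8 BTU/h

4176 BTU/h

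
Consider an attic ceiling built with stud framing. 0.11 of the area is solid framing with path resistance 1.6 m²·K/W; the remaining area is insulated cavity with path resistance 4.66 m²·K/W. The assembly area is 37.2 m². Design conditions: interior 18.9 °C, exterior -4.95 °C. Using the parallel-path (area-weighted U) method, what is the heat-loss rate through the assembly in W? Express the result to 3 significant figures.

U_eff = 0.89/4.66 + 0.11/1.6 = 0.191 + 0.06875 = 0.2597
R_eff = 1/U_eff = 3.85 m²·K/W
Q = 37.2 × (18.9 − (-4.95)) / 3.85 = 230.4 W

230 W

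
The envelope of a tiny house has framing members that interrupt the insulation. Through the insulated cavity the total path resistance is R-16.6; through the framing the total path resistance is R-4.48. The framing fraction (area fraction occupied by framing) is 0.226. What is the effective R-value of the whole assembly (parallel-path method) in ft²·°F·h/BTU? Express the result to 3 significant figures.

10.3 ft²·°F·h/BTU

U_eff = 0.774/16.6 + 0.226/4.48 = 0.04663 + 0.05045 = 0.09707
R_eff = 1/U_eff = 10.3 ft²·°F·h/BTU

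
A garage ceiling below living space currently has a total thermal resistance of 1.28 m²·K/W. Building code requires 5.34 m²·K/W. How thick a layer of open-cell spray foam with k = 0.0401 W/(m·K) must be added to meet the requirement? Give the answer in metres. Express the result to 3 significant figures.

0.163 m

ΔR = 5.34 − 1.28 = 4.06 m²·K/W
L = ΔR × k = 4.06 × 0.0401 = 0.1628 m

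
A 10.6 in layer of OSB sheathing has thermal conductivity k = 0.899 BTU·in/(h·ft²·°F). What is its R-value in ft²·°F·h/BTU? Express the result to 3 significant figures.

11.8 ft²·°F·h/BTU

R = L/k = 10.6/0.899 = 11.79 ft²·°F·h/BTU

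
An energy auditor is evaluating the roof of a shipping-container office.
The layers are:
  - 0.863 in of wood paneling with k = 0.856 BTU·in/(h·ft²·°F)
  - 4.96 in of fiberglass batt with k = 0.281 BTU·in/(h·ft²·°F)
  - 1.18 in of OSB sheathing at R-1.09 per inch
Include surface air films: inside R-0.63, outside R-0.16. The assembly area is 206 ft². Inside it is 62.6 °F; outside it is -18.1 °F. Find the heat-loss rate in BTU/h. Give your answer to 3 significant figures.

802 BTU/h

0.863/0.856 = 1.008
4.96/0.281 = 17.65
1.18 × 1.09 = 1.286
R_total = 0.63 + 1.008 + 17.65 + 1.286 + 0.16 = 20.74 ft²·°F·h/BTU
Q = A·ΔT/R = 206 × (62.6 − (-18.1)) / 20.74 = 801.7 BTU/h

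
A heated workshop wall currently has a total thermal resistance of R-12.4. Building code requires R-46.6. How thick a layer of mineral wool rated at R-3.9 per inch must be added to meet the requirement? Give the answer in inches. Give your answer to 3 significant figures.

8.77 in

ΔR = 46.6 − 12.4 = 34.2 ft²·°F·h/BTU
L = ΔR / (R/in) = 34.2/3.9 = 8.769 in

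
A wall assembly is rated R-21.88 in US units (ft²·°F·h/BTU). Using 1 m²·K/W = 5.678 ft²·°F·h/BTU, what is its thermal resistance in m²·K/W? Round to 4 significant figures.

3.853 m²·K/W

R_SI = 21.88/5.678 = 3.8535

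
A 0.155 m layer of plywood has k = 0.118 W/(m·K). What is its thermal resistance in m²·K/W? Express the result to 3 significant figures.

R = L/k = 0.155/0.118 = 1.314 m²·K/W

1.31 m²·K/W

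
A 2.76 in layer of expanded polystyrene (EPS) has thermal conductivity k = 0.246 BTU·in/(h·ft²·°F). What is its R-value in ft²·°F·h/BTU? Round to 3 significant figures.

11.2 ft²·°F·h/BTU

R = L/k = 2.76/0.246 = 11.22 ft²·°F·h/BTU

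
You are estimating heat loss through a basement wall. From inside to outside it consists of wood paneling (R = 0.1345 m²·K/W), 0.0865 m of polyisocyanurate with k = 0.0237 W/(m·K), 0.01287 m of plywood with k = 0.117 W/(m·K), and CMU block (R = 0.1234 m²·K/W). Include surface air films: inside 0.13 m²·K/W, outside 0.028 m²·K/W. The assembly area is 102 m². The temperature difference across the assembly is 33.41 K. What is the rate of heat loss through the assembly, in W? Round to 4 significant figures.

0.0865/0.0237 = 3.6498
0.01287/0.117 = 0.11
R_total = 0.13 + 0.1345 + 3.6498 + 0.11 + 0.1234 + 0.028 = 4.1757 m²·K/W
Q = A·ΔT/R = 102 × 33.41 / 4.1757 = 816.11 W

816.1 W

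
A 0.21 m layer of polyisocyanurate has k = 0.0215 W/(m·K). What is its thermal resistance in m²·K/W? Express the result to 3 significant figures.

9.77 m²·K/W

R = L/k = 0.21/0.0215 = 9.767 m²·K/W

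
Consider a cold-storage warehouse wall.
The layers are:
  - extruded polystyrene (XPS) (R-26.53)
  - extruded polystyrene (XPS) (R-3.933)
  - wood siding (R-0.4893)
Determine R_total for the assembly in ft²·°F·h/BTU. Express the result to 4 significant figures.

R_total = 26.53 + 3.933 + 0.4893 = 30.952 ft²·°F·h/BTU

30.95 ft²·°F·h/BTU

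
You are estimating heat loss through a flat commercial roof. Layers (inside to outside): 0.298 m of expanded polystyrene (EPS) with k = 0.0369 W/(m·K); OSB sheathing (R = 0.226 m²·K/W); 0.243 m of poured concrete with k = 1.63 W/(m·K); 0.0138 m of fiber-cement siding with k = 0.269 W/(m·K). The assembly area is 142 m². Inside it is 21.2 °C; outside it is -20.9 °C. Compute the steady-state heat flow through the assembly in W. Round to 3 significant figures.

0.298/0.0369 = 8.076
0.243/1.63 = 0.1491
0.0138/0.269 = 0.0513
R_total = 8.076 + 0.226 + 0.1491 + 0.0513 = 8.502 m²·K/W
Q = A·ΔT/R = 142 × (21.2 − (-20.9)) / 8.502 = 703.1 W

703 W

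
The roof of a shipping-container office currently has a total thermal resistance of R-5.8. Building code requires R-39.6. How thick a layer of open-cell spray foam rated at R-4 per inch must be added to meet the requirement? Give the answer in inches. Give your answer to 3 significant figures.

ΔR = 39.6 − 5.8 = 33.8 ft²·°F·h/BTU
L = ΔR / (R/in) = 33.8/4 = 8.45 in

8.45 in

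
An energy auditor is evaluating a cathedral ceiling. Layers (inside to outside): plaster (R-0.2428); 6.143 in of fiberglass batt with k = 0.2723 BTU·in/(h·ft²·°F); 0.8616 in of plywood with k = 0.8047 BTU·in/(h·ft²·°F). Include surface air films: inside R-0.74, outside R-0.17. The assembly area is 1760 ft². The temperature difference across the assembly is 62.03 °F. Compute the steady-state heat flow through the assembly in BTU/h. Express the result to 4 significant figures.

6.143/0.2723 = 22.56
0.8616/0.8047 = 1.0707
R_total = 0.74 + 0.2428 + 22.56 + 1.0707 + 0.17 = 24.783 ft²·°F·h/BTU
Q = A·ΔT/R = 1760 × 62.03 / 24.783 = 4405.1 BTU/h

4405 BTU/h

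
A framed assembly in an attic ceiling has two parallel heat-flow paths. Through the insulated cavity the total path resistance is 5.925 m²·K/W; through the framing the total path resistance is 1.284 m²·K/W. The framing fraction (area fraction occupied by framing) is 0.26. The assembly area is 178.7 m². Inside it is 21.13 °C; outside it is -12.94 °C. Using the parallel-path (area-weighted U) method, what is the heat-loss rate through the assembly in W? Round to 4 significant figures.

1993 W

U_eff = 0.74/5.925 + 0.26/1.284 = 0.12489 + 0.20249 = 0.32739
R_eff = 1/U_eff = 3.0545 m²·K/W
Q = 178.7 × (21.13 − (-12.94)) / 3.0545 = 1993.2 W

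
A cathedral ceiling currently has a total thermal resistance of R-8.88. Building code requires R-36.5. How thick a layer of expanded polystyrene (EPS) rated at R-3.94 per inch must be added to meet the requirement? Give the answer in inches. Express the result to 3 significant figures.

7.01 in

ΔR = 36.5 − 8.88 = 27.62 ft²·°F·h/BTU
L = ΔR / (R/in) = 27.62/3.94 = 7.01 in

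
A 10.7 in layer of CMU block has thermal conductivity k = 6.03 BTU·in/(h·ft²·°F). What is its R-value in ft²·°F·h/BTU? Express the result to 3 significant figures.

R = L/k = 10.7/6.03 = 1.774 ft²·°F·h/BTU

1.77 ft²·°F·h/BTU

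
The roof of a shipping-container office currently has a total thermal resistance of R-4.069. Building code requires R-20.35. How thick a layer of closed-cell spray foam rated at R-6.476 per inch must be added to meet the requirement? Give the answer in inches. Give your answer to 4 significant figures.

2.514 in

ΔR = 20.35 − 4.069 = 16.281 ft²·°F·h/BTU
L = ΔR / (R/in) = 16.281/6.476 = 2.5141 in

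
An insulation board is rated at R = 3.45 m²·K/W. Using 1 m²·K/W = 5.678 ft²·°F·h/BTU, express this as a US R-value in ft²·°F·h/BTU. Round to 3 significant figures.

19.6 ft²·°F·h/BTU

R_US = 3.45 × 5.678 = 19.59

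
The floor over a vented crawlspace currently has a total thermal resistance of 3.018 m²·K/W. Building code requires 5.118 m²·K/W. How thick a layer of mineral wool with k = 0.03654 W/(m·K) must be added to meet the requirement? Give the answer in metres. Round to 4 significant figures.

0.07673 m

ΔR = 5.118 − 3.018 = 2.1 m²·K/W
L = ΔR × k = 2.1 × 0.03654 = 0.076734 m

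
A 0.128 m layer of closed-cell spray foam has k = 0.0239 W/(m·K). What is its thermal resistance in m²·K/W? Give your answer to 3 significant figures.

R = L/k = 0.128/0.0239 = 5.356 m²·K/W

5.36 m²·K/W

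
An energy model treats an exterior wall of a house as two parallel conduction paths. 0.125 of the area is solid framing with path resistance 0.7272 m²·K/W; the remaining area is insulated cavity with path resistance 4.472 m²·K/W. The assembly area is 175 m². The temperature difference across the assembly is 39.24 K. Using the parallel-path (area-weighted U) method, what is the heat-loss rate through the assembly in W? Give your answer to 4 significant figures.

2524 W

U_eff = 0.875/4.472 + 0.125/0.7272 = 0.19566 + 0.17189 = 0.36755
R_eff = 1/U_eff = 2.7207 m²·K/W
Q = 175 × 39.24 / 2.7207 = 2524 W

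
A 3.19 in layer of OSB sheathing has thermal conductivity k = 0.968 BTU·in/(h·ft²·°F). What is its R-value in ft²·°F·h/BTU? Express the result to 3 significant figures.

3.30 ft²·°F·h/BTU

R = L/k = 3.19/0.968 = 3.295 ft²·°F·h/BTU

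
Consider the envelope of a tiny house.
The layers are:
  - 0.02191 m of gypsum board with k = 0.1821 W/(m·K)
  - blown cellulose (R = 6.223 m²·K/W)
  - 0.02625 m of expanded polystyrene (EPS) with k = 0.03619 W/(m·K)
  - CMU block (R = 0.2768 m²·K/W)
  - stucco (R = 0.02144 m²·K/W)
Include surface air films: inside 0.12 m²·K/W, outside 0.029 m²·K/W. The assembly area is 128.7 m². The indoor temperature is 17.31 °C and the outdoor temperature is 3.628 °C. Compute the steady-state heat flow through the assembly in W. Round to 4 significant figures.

0.02191/0.1821 = 0.12032
0.02625/0.03619 = 0.72534
R_total = 0.12 + 0.12032 + 6.223 + 0.72534 + 0.2768 + 0.02144 + 0.029 = 7.5159 m²·K/W
Q = A·ΔT/R = 128.7 × (17.31 − 3.628) / 7.5159 = 234.29 W

234.3 W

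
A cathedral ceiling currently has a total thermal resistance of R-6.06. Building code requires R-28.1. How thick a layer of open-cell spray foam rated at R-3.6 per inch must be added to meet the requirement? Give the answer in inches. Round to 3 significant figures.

ΔR = 28.1 − 6.06 = 22.04 ft²·°F·h/BTU
L = ΔR / (R/in) = 22.04/3.6 = 6.122 in

6.12 in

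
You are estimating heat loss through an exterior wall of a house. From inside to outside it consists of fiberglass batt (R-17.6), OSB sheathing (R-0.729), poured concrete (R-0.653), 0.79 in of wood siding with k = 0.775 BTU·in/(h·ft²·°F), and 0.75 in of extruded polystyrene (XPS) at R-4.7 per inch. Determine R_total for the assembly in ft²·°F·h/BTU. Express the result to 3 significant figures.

0.79/0.775 = 1.019
0.75 × 4.7 = 3.525
R_total = 17.6 + 0.729 + 0.653 + 1.019 + 3.525 = 23.53 ft²·°F·h/BTU

23.5 ft²·°F·h/BTU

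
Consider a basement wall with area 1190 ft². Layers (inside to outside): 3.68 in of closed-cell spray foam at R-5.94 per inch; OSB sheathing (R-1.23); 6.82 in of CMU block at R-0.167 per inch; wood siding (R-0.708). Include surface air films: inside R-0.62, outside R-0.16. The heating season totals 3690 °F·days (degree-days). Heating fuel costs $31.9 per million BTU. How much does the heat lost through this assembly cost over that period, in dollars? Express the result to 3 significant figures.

131 dollars

3.68 × 5.94 = 21.86
6.82 × 0.167 = 1.139
R_total = 0.62 + 21.86 + 1.23 + 1.139 + 0.708 + 0.16 = 25.72 ft²·°F·h/BTU
E = A × HDD × 24 / R = 1190 × 3690 × 24 / 25.72 = 4098000 BTU
Cost = 4098000/10⁶ × 31.9 = $130.7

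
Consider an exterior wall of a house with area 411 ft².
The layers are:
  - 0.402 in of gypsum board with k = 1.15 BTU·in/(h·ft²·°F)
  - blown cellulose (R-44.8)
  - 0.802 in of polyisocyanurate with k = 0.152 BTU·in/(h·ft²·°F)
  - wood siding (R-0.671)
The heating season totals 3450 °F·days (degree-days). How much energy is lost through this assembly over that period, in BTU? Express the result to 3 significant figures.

0.402/1.15 = 0.3496
0.802/0.152 = 5.276
R_total = 0.3496 + 44.8 + 5.276 + 0.671 = 51.1 ft²·°F·h/BTU
E = A × HDD × 24 / R = 411 × 3450 × 24 / 51.1 = 666000 BTU

666000 BTU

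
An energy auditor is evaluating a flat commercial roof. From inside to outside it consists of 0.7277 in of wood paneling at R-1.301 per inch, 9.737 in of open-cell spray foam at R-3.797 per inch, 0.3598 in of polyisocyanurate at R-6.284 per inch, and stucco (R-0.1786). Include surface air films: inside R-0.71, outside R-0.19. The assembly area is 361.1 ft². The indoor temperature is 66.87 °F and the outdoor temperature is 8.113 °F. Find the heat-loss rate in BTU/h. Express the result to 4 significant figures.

0.7277 × 1.301 = 0.94674
9.737 × 3.797 = 36.971
0.3598 × 6.284 = 2.261
R_total = 0.71 + 0.94674 + 36.971 + 2.261 + 0.1786 + 0.19 = 41.258 ft²·°F·h/BTU
Q = A·ΔT/R = 361.1 × (66.87 − 8.113) / 41.258 = 514.26 BTU/h

514.3 BTU/h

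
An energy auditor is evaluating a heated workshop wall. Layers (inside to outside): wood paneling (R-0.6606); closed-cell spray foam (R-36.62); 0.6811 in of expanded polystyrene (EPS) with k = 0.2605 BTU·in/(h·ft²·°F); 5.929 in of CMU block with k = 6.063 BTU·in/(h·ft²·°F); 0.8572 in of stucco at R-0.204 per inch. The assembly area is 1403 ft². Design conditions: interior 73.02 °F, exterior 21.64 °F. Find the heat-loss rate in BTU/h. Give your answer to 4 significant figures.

1756 BTU/h

0.6811/0.2605 = 2.6146
5.929/6.063 = 0.9779
0.8572 × 0.204 = 0.17487
R_total = 0.6606 + 36.62 + 2.6146 + 0.9779 + 0.17487 = 41.048 ft²·°F·h/BTU
Q = A·ΔT/R = 1403 × (73.02 − 21.64) / 41.048 = 1756.1 BTU/h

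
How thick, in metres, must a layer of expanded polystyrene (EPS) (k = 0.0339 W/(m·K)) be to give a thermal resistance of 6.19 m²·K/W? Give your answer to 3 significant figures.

L = R·k = 6.19 × 0.0339 = 0.2098 m

0.210 m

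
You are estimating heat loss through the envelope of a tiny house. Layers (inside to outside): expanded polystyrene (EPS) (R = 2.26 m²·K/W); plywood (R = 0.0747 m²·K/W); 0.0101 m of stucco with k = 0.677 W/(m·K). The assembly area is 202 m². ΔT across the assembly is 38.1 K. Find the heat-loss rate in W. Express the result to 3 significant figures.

3280 W

0.0101/0.677 = 0.01492
R_total = 2.26 + 0.0747 + 0.01492 = 2.35 m²·K/W
Q = A·ΔT/R = 202 × 38.1 / 2.35 = 3276 W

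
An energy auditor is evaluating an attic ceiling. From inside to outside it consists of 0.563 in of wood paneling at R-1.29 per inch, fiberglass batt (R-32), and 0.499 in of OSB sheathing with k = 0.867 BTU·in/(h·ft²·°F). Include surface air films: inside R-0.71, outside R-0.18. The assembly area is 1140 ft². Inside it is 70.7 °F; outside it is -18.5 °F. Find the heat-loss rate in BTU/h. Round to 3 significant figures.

2970 BTU/h

0.563 × 1.29 = 0.7263
0.499/0.867 = 0.5755
R_total = 0.71 + 0.7263 + 32 + 0.5755 + 0.18 = 34.19 ft²·°F·h/BTU
Q = A·ΔT/R = 1140 × (70.7 − (-18.5)) / 34.19 = 2974 BTU/h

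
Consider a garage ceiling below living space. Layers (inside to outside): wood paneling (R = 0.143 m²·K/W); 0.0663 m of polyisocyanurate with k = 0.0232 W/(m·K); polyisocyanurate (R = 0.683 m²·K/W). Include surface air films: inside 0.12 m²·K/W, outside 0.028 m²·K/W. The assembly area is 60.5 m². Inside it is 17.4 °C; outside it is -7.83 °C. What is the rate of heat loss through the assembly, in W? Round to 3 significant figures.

0.0663/0.0232 = 2.858
R_total = 0.12 + 0.143 + 2.858 + 0.683 + 0.028 = 3.832 m²·K/W
Q = A·ΔT/R = 60.5 × (17.4 − (-7.83)) / 3.832 = 398.4 W

398 W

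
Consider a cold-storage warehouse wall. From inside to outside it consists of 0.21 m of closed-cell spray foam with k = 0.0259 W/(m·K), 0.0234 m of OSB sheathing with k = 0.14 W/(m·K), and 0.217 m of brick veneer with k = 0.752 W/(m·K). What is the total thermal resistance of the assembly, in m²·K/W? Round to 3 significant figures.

8.56 m²·K/W

0.21/0.0259 = 8.108
0.0234/0.14 = 0.1671
0.217/0.752 = 0.2886
R_total = 8.108 + 0.1671 + 0.2886 = 8.564 m²·K/W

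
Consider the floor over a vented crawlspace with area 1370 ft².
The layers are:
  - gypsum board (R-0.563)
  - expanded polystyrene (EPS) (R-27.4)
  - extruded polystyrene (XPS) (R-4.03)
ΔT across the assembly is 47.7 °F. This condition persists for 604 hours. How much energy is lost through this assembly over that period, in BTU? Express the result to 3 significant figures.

1230000 BTU

R_total = 0.563 + 27.4 + 4.03 = 31.99 ft²·°F·h/BTU
Q = 1370 × 47.7 / 31.99 = 2043 BTU/h
E = 2043 × 604 = 1234000 BTU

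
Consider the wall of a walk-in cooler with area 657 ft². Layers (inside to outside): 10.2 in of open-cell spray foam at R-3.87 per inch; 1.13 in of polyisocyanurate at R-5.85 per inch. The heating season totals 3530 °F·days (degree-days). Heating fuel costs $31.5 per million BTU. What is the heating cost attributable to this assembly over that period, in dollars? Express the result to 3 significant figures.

10.2 × 3.87 = 39.47
1.13 × 5.85 = 6.61
R_total = 39.47 + 6.61 = 46.08 ft²·°F·h/BTU
E = A × HDD × 24 / R = 657 × 3530 × 24 / 46.08 = 1208000 BTU
Cost = 1208000/10⁶ × 31.5 = $38.05

38.0 dollars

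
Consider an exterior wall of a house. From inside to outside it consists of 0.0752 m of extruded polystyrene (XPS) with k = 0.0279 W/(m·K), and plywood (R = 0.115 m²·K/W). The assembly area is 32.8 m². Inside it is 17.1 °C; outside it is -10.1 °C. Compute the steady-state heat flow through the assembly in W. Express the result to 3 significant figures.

317 W

0.0752/0.0279 = 2.695
R_total = 2.695 + 0.115 = 2.81 m²·K/W
Q = A·ΔT/R = 32.8 × (17.1 − (-10.1)) / 2.81 = 317.5 W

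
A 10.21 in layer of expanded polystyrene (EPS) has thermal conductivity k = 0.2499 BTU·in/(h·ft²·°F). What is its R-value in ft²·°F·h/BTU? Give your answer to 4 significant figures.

40.86 ft²·°F·h/BTU

R = L/k = 10.21/0.2499 = 40.856 ft²·°F·h/BTU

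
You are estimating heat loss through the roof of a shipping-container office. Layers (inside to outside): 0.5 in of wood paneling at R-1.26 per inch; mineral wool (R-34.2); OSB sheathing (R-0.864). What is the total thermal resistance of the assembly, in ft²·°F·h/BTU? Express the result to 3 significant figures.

35.7 ft²·°F·h/BTU

0.5 × 1.26 = 0.63
R_total = 0.63 + 34.2 + 0.864 = 35.69 ft²·°F·h/BTU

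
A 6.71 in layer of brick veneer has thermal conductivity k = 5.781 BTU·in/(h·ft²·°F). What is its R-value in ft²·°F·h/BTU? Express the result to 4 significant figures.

1.161 ft²·°F·h/BTU

R = L/k = 6.71/5.781 = 1.1607 ft²·°F·h/BTU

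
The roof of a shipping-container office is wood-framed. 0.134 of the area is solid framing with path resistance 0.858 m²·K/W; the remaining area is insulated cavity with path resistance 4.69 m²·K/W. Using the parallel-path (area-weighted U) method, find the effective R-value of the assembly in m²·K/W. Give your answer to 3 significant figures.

2.93 m²·K/W

U_eff = 0.866/4.69 + 0.134/0.858 = 0.1846 + 0.1562 = 0.3408
R_eff = 1/U_eff = 2.934 m²·K/W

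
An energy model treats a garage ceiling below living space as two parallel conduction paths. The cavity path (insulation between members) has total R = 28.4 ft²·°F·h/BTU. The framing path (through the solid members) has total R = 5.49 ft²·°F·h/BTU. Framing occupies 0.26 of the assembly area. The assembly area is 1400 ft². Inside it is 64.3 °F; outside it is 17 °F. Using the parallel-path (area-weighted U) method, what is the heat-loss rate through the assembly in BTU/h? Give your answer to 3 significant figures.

4860 BTU/h

U_eff = 0.74/28.4 + 0.26/5.49 = 0.02606 + 0.04736 = 0.07342
R_eff = 1/U_eff = 13.62 ft²·°F·h/BTU
Q = 1400 × (64.3 − 17) / 13.62 = 4862 BTU/h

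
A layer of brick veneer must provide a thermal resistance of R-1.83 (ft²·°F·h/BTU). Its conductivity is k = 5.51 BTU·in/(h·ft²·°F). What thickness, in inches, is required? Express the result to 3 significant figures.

L = R × k = 1.83 × 5.51 = 10.08 in

10.1 in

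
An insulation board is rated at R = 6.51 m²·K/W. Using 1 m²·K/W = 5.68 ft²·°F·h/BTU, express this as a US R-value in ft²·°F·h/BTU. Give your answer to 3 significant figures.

R_US = 6.51 × 5.68 = 36.98

37.0 ft²·°F·h/BTU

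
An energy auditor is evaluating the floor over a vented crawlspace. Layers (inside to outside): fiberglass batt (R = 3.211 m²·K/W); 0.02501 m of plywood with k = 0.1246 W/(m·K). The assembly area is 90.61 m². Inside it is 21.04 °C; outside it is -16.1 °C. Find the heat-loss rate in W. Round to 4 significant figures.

986.4 W

0.02501/0.1246 = 0.20072
R_total = 3.211 + 0.20072 = 3.4117 m²·K/W
Q = A·ΔT/R = 90.61 × (21.04 − (-16.1)) / 3.4117 = 986.38 W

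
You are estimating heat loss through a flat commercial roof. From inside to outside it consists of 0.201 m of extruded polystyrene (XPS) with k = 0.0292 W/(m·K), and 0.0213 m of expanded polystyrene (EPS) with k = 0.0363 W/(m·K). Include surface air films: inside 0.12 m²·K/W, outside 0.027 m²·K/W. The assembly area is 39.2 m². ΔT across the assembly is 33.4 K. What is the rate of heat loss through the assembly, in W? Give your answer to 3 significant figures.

172 W

0.201/0.0292 = 6.884
0.0213/0.0363 = 0.5868
R_total = 0.12 + 6.884 + 0.5868 + 0.027 = 7.617 m²·K/W
Q = A·ΔT/R = 39.2 × 33.4 / 7.617 = 171.9 W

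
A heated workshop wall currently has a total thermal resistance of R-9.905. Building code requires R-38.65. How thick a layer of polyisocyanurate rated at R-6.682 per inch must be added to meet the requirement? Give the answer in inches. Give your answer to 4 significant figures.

4.302 in

ΔR = 38.65 − 9.905 = 28.745 ft²·°F·h/BTU
L = ΔR / (R/in) = 28.745/6.682 = 4.3019 in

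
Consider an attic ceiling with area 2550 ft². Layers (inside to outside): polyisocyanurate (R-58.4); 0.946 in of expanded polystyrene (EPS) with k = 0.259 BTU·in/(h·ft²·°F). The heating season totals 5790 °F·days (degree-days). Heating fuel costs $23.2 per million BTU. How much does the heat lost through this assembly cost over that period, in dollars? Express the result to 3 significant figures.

0.946/0.259 = 3.653
R_total = 58.4 + 3.653 = 62.05 ft²·°F·h/BTU
E = A × HDD × 24 / R = 2550 × 5790 × 24 / 62.05 = 5710000 BTU
Cost = 5710000/10⁶ × 23.2 = $132.5

132 dollars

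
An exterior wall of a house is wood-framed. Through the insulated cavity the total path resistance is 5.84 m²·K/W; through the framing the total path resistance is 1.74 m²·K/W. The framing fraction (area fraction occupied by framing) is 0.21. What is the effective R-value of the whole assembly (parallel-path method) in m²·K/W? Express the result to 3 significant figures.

3.91 m²·K/W

U_eff = 0.79/5.84 + 0.21/1.74 = 0.1353 + 0.1207 = 0.256
R_eff = 1/U_eff = 3.907 m²·K/W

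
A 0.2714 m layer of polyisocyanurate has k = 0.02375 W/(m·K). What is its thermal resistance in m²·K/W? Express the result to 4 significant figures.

R = L/k = 0.2714/0.02375 = 11.427 m²·K/W

11.43 m²·K/W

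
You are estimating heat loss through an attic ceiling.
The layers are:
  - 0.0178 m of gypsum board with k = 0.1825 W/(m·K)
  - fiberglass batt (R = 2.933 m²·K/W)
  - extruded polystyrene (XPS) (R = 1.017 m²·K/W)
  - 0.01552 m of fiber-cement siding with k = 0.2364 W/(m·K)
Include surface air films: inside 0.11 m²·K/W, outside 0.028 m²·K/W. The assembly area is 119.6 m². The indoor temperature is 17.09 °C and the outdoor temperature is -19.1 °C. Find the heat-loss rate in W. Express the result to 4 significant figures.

1018 W

0.0178/0.1825 = 0.097534
0.01552/0.2364 = 0.065651
R_total = 0.11 + 0.097534 + 2.933 + 1.017 + 0.065651 + 0.028 = 4.2512 m²·K/W
Q = A·ΔT/R = 119.6 × (17.09 − (-19.1)) / 4.2512 = 1018.1 W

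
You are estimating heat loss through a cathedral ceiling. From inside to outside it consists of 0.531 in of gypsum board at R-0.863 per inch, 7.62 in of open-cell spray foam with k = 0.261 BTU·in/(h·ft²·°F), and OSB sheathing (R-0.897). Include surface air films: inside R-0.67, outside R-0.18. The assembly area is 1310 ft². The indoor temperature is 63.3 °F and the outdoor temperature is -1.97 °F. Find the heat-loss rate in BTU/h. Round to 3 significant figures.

2720 BTU/h

0.531 × 0.863 = 0.4583
7.62/0.261 = 29.2
R_total = 0.67 + 0.4583 + 29.2 + 0.897 + 0.18 = 31.4 ft²·°F·h/BTU
Q = A·ΔT/R = 1310 × (63.3 − (-1.97)) / 31.4 = 2723 BTU/h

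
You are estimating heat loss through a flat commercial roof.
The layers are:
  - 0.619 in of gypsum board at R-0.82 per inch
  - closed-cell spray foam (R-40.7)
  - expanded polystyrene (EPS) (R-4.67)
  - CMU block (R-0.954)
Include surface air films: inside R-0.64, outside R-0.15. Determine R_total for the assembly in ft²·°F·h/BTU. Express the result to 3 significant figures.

0.619 × 0.82 = 0.5076
R_total = 0.64 + 0.5076 + 40.7 + 4.67 + 0.954 + 0.15 = 47.62 ft²·°F·h/BTU

47.6 ft²·°F·h/BTU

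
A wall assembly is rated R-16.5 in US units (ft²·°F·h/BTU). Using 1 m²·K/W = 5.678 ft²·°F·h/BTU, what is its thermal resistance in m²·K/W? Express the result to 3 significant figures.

2.91 m²·K/W

R_SI = 16.5/5.678 = 2.906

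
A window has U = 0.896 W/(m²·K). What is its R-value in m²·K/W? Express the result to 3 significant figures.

1.12 m²·K/W

R = 1/U = 1/0.896 = 1.116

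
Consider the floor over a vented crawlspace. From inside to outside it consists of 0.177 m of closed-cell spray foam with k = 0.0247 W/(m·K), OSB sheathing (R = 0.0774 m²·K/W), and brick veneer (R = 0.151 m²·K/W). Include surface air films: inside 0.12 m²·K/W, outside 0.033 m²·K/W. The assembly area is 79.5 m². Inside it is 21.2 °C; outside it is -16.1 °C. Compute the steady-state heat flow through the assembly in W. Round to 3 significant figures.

393 W

0.177/0.0247 = 7.166
R_total = 0.12 + 7.166 + 0.0774 + 0.151 + 0.033 = 7.547 m²·K/W
Q = A·ΔT/R = 79.5 × (21.2 − (-16.1)) / 7.547 = 392.9 W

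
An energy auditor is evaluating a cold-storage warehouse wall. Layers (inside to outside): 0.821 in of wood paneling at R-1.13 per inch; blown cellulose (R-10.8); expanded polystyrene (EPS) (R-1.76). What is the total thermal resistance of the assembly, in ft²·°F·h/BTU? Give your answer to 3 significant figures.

13.5 ft²·°F·h/BTU

0.821 × 1.13 = 0.9277
R_total = 0.9277 + 10.8 + 1.76 = 13.49 ft²·°F·h/BTU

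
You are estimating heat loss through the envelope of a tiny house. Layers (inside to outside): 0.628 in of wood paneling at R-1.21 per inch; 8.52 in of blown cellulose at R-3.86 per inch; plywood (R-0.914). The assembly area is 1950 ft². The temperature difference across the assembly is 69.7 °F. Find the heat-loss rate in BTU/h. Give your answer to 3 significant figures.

0.628 × 1.21 = 0.7599
8.52 × 3.86 = 32.89
R_total = 0.7599 + 32.89 + 0.914 = 34.56 ft²·°F·h/BTU
Q = A·ΔT/R = 1950 × 69.7 / 34.56 = 3933 BTU/h

3930 BTU/h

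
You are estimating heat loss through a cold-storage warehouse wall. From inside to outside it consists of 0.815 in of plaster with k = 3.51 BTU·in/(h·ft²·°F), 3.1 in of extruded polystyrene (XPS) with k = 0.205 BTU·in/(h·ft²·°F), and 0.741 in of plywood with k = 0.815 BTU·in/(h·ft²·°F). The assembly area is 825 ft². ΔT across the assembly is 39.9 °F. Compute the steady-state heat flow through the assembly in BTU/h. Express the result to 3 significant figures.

0.815/3.51 = 0.2322
3.1/0.205 = 15.12
0.741/0.815 = 0.9092
R_total = 0.2322 + 15.12 + 0.9092 = 16.26 ft²·°F·h/BTU
Q = A·ΔT/R = 825 × 39.9 / 16.26 = 2024 BTU/h

2020 BTU/h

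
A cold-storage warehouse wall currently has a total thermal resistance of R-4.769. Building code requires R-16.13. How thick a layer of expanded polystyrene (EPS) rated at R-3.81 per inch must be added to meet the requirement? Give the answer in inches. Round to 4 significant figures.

ΔR = 16.13 − 4.769 = 11.361 ft²·°F·h/BTU
L = ΔR / (R/in) = 11.361/3.81 = 2.9819 in

2.982 in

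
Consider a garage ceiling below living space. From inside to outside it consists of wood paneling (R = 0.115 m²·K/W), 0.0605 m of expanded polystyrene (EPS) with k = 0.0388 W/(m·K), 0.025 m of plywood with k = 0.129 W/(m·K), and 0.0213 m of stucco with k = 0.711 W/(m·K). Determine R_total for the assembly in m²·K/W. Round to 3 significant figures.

1.90 m²·K/W

0.0605/0.0388 = 1.559
0.025/0.129 = 0.1938
0.0213/0.711 = 0.02996
R_total = 0.115 + 1.559 + 0.1938 + 0.02996 = 1.898 m²·K/W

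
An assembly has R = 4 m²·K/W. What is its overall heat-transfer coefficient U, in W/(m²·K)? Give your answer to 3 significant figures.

U = 1/R = 1/4 = 0.25

0.250 W/(m²·K)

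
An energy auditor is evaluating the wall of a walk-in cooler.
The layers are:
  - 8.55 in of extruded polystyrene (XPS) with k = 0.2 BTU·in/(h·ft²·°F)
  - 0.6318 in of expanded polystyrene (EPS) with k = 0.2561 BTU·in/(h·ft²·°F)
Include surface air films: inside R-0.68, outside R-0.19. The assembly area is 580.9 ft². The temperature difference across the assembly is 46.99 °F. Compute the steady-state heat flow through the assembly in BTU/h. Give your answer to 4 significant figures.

592.3 BTU/h

8.55/0.2 = 42.75
0.6318/0.2561 = 2.467
R_total = 0.68 + 42.75 + 2.467 + 0.19 = 46.087 ft²·°F·h/BTU
Q = A·ΔT/R = 580.9 × 46.99 / 46.087 = 592.28 BTU/h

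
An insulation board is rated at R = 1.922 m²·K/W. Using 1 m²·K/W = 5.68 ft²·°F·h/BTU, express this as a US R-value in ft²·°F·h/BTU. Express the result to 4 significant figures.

10.92 ft²·°F·h/BTU

R_US = 1.922 × 5.68 = 10.917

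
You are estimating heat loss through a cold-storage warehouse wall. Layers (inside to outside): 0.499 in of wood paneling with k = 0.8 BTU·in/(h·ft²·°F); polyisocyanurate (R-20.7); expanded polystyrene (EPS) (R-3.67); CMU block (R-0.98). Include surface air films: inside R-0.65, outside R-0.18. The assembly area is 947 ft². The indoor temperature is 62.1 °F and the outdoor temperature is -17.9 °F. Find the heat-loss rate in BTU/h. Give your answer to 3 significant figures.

2830 BTU/h

0.499/0.8 = 0.6237
R_total = 0.65 + 0.6237 + 20.7 + 3.67 + 0.98 + 0.18 = 26.8 ft²·°F·h/BTU
Q = A·ΔT/R = 947 × (62.1 − (-17.9)) / 26.8 = 2826 BTU/h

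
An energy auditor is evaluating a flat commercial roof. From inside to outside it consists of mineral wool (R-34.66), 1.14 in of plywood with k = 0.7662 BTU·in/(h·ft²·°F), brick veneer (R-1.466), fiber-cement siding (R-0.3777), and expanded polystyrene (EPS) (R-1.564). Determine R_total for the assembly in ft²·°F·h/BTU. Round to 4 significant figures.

1.14/0.7662 = 1.4879
R_total = 34.66 + 1.4879 + 1.466 + 0.3777 + 1.564 = 39.556 ft²·°F·h/BTU

39.56 ft²·°F·h/BTU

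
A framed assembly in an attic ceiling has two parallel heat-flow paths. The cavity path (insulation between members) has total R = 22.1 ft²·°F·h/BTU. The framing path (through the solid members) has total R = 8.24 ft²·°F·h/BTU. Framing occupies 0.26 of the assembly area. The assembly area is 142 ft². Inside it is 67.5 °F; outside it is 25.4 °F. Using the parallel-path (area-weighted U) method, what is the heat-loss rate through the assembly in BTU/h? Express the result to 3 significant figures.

389 BTU/h

U_eff = 0.74/22.1 + 0.26/8.24 = 0.03348 + 0.03155 = 0.06504
R_eff = 1/U_eff = 15.38 ft²·°F·h/BTU
Q = 142 × (67.5 − 25.4) / 15.38 = 388.8 BTU/h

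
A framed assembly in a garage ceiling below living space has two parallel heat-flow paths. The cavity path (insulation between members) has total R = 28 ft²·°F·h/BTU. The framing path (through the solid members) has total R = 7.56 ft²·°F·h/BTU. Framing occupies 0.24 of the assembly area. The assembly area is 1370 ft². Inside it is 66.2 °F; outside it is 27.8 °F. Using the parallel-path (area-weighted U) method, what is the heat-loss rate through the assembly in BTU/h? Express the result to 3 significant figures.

3100 BTU/h

U_eff = 0.76/28 + 0.24/7.56 = 0.02714 + 0.03175 = 0.05889
R_eff = 1/U_eff = 16.98 ft²·°F·h/BTU
Q = 1370 × (66.2 − 27.8) / 16.98 = 3098 BTU/h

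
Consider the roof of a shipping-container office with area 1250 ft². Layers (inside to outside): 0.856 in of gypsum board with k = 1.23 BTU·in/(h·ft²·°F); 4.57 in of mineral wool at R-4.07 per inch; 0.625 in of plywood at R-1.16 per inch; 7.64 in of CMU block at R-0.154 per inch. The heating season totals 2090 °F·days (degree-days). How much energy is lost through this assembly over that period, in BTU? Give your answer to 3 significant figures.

0.856/1.23 = 0.6959
4.57 × 4.07 = 18.6
0.625 × 1.16 = 0.725
7.64 × 0.154 = 1.177
R_total = 0.6959 + 18.6 + 0.725 + 1.177 = 21.2 ft²·°F·h/BTU
E = A × HDD × 24 / R = 1250 × 2090 × 24 / 21.2 = 2958000 BTU

2960000 BTU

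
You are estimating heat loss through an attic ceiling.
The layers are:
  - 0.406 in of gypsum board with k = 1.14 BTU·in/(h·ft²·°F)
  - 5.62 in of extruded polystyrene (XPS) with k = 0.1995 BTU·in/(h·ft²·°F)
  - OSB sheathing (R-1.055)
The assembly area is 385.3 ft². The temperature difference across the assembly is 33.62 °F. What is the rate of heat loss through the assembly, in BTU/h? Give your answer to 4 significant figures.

437.9 BTU/h

0.406/1.14 = 0.35614
5.62/0.1995 = 28.17
R_total = 0.35614 + 28.17 + 1.055 = 29.582 ft²·°F·h/BTU
Q = A·ΔT/R = 385.3 × 33.62 / 29.582 = 437.9 BTU/h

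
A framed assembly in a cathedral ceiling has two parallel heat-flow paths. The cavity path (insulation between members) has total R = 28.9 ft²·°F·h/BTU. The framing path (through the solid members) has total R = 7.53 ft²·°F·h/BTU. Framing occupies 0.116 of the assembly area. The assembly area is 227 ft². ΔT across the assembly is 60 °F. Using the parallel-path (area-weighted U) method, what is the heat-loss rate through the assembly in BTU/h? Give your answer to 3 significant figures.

U_eff = 0.884/28.9 + 0.116/7.53 = 0.03059 + 0.01541 = 0.04599
R_eff = 1/U_eff = 21.74 ft²·°F·h/BTU
Q = 227 × 60 / 21.74 = 626.4 BTU/h

626 BTU/h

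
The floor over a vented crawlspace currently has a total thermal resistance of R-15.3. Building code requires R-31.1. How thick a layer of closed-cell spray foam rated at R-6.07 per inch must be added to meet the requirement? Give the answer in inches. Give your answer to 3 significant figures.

2.60 in

ΔR = 31.1 − 15.3 = 15.8 ft²·°F·h/BTU
L = ΔR / (R/in) = 15.8/6.07 = 2.603 in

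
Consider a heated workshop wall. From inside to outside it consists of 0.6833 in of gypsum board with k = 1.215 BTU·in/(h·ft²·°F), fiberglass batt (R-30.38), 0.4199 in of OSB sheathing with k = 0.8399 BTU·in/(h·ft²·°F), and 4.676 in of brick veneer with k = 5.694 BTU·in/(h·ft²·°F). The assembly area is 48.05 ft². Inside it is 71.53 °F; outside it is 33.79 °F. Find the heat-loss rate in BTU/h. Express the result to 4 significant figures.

0.6833/1.215 = 0.56239
0.4199/0.8399 = 0.49994
4.676/5.694 = 0.82122
R_total = 0.56239 + 30.38 + 0.49994 + 0.82122 = 32.264 ft²·°F·h/BTU
Q = A·ΔT/R = 48.05 × (71.53 − 33.79) / 32.264 = 56.206 BTU/h

56.21 BTU/h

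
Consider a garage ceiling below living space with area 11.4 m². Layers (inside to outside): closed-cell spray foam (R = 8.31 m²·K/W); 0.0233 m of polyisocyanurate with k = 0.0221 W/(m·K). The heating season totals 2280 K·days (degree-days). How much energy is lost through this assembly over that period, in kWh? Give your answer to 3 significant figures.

66.6 kWh

0.0233/0.0221 = 1.054
R_total = 8.31 + 1.054 = 9.364 m²·K/W
E = A × HDD × 24 / R / 1000 = 11.4 × 2280 × 24 / 9.364 / 1000 = 66.62 kWh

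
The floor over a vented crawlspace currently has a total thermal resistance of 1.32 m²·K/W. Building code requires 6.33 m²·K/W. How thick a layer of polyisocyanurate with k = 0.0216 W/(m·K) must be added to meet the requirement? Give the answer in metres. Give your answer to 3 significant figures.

0.108 m

ΔR = 6.33 − 1.32 = 5.01 m²·K/W
L = ΔR × k = 5.01 × 0.0216 = 0.1082 m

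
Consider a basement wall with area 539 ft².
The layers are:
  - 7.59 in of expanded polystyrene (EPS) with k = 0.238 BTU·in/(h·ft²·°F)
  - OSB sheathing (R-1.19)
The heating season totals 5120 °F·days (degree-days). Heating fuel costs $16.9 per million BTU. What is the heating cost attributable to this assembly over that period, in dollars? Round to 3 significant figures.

7.59/0.238 = 31.89
R_total = 31.89 + 1.19 = 33.08 ft²·°F·h/BTU
E = A × HDD × 24 / R = 539 × 5120 × 24 / 33.08 = 2002000 BTU
Cost = 2002000/10⁶ × 16.9 = $33.84

33.8 dollars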